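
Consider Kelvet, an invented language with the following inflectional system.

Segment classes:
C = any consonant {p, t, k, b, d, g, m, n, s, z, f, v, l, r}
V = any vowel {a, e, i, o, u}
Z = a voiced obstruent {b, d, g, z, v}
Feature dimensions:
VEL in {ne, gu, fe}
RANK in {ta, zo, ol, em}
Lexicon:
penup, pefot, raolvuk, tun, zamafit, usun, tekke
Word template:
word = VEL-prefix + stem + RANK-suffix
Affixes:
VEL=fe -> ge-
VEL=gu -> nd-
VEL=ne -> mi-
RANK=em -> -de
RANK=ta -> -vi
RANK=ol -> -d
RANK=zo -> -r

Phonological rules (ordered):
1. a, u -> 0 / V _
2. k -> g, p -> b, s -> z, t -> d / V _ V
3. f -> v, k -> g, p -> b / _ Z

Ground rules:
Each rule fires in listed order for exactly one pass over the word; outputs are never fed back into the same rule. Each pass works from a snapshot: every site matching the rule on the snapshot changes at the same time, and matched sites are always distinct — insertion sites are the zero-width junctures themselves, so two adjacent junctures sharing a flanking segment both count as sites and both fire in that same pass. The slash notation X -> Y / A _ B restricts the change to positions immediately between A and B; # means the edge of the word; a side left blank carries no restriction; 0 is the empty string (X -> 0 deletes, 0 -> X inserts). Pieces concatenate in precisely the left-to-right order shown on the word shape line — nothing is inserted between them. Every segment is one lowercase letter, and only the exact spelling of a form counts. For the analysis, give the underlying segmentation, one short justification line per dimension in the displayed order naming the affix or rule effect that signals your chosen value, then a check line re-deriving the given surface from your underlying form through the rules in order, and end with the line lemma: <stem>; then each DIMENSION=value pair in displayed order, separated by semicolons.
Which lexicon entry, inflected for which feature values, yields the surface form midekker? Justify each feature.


underlying: mi-tekke-r
VEL=ne - signalled by the affix mi-
RANK=zo - signalled by the affix -r
check: mitekker -> mitekker -> midekker -> midekker
lemma: tekke; VEL=ne; RANK=zo


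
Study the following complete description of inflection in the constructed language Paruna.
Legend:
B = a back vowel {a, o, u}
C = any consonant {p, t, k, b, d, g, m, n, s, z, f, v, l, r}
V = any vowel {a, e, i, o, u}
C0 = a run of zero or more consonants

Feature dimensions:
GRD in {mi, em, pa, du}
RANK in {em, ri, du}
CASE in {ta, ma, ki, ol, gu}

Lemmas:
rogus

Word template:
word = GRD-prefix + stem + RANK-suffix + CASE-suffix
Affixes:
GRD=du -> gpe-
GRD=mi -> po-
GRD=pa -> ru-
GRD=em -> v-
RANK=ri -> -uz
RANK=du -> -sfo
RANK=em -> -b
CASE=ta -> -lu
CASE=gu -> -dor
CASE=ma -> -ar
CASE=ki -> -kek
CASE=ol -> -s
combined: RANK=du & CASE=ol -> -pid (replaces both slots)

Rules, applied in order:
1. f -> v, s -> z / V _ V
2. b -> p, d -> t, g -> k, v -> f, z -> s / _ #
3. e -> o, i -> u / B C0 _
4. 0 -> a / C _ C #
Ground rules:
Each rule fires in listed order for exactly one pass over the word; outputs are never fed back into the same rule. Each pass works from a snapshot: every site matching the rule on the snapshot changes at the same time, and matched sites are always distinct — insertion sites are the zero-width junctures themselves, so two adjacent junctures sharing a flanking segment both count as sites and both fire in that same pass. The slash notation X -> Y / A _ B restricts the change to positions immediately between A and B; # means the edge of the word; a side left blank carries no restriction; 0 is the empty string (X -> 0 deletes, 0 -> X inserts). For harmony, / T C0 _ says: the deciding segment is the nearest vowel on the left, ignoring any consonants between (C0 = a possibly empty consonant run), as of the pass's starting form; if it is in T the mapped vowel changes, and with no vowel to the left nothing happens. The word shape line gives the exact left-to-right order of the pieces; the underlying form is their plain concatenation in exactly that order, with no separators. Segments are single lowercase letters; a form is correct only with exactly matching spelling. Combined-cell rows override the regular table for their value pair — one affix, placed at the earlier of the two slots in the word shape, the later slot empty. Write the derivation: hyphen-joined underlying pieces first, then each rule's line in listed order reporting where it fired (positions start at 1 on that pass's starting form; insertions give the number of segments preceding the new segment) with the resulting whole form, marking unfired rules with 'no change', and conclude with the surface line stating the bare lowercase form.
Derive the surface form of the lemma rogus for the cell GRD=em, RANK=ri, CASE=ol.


underlying: v-rogus-uz-s
1. f -> v, s -> z / V _ V: fires at position(s) 6: vroguzuzs
2. b -> p, d -> t, g -> k, v -> f, z -> s / _ #: no change
3. e -> o, i -> u / B C0 _: no change
4. 0 -> a / C _ C #: inserts after position(s) 8: vroguzuzas
surface: vroguzuzas


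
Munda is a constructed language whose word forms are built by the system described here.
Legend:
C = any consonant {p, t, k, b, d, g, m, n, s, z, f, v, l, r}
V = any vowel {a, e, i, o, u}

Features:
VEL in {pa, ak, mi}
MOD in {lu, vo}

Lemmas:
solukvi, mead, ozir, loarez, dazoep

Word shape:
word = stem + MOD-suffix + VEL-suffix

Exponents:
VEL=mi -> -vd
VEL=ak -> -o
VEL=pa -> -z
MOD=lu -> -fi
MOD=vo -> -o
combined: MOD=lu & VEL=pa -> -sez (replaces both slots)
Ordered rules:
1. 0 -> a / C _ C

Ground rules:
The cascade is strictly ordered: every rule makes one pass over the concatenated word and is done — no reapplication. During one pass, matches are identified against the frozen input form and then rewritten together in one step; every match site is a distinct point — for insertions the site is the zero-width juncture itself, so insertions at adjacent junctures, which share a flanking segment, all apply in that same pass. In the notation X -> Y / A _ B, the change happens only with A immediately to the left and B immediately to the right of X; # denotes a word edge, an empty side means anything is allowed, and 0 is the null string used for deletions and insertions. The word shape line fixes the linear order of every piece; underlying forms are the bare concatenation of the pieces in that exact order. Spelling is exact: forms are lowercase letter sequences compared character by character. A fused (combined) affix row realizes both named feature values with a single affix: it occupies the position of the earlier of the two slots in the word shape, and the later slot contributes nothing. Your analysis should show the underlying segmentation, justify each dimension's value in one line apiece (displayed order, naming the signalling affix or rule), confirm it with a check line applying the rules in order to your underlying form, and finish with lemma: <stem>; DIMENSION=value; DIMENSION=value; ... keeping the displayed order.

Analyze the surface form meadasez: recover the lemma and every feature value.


underlying: mead-sez
VEL=pa - signalled by the combined affix row
MOD=lu - signalled by the combined affix row
check: meadsez -> meadasez
lemma: mead; VEL=pa; MOD=lu


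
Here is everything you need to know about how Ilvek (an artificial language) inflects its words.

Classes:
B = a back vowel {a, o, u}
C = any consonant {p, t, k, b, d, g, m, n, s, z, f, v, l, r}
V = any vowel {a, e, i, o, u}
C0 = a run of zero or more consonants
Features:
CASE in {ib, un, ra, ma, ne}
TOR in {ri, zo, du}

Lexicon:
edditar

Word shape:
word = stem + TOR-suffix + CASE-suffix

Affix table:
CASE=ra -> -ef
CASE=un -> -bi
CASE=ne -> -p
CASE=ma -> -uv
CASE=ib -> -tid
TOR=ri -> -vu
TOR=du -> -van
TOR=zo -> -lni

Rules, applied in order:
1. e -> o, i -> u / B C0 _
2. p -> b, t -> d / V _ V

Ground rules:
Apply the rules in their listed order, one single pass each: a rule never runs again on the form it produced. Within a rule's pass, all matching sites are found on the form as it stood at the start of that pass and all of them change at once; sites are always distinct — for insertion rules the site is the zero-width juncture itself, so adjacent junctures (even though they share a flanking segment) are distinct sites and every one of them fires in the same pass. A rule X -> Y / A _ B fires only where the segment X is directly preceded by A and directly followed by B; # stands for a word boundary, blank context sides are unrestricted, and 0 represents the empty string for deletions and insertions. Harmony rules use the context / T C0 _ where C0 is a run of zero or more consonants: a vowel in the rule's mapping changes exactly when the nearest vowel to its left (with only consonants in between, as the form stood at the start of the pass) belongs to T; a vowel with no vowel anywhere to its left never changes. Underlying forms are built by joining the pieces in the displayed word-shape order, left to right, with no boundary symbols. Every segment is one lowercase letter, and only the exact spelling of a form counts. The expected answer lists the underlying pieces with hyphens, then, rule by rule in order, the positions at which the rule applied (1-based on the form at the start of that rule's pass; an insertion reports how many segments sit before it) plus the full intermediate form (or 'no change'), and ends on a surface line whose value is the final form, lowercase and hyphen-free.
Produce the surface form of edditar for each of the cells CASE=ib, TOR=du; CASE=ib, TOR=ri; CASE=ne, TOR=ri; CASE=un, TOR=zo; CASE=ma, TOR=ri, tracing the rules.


cell CASE=ib, TOR=du:
underlying: edditar-van-tid
1. e -> o, i -> u / B C0 _: fires at position(s) 12: edditarvantud
2. p -> b, t -> d / V _ V: fires at position(s) 5: eddidarvantud
surface: eddidarvantud

cell CASE=ib, TOR=ri:
underlying: edditar-vu-tid
1. e -> o, i -> u / B C0 _: fires at position(s) 11: edditarvutud
2. p -> b, t -> d / V _ V: fires at position(s) 5, 10: eddidarvudud
surface: eddidarvudud

cell CASE=ne, TOR=ri:
underlying: edditar-vu-p
1. e -> o, i -> u / B C0 _: no change
2. p -> b, t -> d / V _ V: fires at position(s) 5: eddidarvup
surface: eddidarvup

cell CASE=un, TOR=zo:
underlying: edditar-lni-bi
1. e -> o, i -> u / B C0 _: fires at position(s) 10: edditarlnubi
2. p -> b, t -> d / V _ V: fires at position(s) 5: eddidarlnubi
surface: eddidarlnubi

cell CASE=ma, TOR=ri:
underlying: edditar-vu-uv
1. e -> o, i -> u / B C0 _: no change
2. p -> b, t -> d / V _ V: fires at position(s) 5: eddidarvuuv
surface: eddidarvuuv


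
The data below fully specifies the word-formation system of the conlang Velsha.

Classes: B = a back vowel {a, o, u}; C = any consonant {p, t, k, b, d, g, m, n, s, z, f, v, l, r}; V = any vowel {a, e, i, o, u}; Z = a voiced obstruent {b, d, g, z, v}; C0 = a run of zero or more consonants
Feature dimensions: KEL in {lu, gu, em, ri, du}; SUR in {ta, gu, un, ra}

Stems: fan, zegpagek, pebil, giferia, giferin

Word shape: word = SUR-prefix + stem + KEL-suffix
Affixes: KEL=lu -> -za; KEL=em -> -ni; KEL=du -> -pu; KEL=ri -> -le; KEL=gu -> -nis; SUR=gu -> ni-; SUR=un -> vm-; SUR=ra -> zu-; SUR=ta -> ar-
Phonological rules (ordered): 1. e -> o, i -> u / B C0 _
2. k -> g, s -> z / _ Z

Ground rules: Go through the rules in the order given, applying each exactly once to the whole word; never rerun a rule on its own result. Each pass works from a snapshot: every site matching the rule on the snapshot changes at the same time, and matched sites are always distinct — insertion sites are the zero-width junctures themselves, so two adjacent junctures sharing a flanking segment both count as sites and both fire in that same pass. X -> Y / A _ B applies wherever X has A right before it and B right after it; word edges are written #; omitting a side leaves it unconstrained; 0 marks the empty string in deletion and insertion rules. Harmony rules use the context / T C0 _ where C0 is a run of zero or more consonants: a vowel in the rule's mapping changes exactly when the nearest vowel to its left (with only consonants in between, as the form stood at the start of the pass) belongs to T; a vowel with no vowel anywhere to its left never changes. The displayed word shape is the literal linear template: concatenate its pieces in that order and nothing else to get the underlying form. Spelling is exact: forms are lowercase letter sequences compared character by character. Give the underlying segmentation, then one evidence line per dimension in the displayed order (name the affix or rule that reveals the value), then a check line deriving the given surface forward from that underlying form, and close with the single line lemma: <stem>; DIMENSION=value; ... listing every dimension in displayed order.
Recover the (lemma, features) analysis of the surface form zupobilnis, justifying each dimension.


underlying: zu-pebil-nis
KEL=gu - signalled by the affix -nis
SUR=ra - signalled by the affix zu-
check: zupebilnis -> zupobilnis -> zupobilnis
lemma: pebil; KEL=gu; SUR=ra


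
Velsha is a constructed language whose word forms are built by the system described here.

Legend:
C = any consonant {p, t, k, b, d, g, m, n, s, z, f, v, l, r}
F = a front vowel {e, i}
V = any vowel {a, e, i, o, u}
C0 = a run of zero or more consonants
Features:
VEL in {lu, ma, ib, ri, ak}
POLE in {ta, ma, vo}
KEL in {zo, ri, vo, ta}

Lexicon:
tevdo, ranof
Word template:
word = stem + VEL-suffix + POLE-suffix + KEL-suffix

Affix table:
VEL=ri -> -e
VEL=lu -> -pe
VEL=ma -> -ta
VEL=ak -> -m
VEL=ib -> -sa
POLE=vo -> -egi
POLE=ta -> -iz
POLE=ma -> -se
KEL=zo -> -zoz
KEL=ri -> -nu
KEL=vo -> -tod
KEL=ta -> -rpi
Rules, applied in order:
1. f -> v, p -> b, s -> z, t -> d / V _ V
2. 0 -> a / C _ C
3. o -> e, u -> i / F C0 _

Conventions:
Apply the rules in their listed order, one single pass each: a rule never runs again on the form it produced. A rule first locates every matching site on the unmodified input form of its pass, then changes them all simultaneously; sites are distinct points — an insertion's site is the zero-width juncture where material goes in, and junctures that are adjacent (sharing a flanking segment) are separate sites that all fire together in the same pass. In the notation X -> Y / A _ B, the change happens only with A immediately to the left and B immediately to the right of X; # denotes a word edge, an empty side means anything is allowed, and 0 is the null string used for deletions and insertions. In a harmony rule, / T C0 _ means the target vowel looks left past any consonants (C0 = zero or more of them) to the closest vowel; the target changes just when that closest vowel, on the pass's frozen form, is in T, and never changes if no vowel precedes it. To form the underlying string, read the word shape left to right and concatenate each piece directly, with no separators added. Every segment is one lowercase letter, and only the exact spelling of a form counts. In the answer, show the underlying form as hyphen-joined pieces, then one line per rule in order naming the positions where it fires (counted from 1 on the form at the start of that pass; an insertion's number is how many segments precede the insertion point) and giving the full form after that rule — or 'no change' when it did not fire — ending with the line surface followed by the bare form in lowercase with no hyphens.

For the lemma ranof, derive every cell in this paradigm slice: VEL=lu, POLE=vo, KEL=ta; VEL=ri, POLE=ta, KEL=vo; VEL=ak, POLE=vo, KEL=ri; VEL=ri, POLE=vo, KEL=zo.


cell VEL=lu, POLE=vo, KEL=ta:
underlying: ranof-pe-egi-rpi
1. f -> v, p -> b, s -> z, t -> d / V _ V: no change
2. 0 -> a / C _ C: inserts after position(s) 5, 11: ranofapeegirapi
3. o -> e, u -> i / F C0 _: no change
surface: ranofapeegirapi

cell VEL=ri, POLE=ta, KEL=vo:
underlying: ranof-e-iz-tod
1. f -> v, p -> b, s -> z, t -> d / V _ V: fires at position(s) 5: ranoveiztod
2. 0 -> a / C _ C: inserts after position(s) 8: ranoveizatod
3. o -> e, u -> i / F C0 _: no change
surface: ranoveizatod

cell VEL=ak, POLE=vo, KEL=ri:
underlying: ranof-m-egi-nu
1. f -> v, p -> b, s -> z, t -> d / V _ V: no change
2. 0 -> a / C _ C: inserts after position(s) 5: ranofameginu
3. o -> e, u -> i / F C0 _: fires at position(s) 12: ranofamegini
surface: ranofamegini

cell VEL=ri, POLE=vo, KEL=zo:
underlying: ranof-e-egi-zoz
1. f -> v, p -> b, s -> z, t -> d / V _ V: fires at position(s) 5: ranoveegizoz
2. 0 -> a / C _ C: no change
3. o -> e, u -> i / F C0 _: fires at position(s) 11: ranoveegizez
surface: ranoveegizez


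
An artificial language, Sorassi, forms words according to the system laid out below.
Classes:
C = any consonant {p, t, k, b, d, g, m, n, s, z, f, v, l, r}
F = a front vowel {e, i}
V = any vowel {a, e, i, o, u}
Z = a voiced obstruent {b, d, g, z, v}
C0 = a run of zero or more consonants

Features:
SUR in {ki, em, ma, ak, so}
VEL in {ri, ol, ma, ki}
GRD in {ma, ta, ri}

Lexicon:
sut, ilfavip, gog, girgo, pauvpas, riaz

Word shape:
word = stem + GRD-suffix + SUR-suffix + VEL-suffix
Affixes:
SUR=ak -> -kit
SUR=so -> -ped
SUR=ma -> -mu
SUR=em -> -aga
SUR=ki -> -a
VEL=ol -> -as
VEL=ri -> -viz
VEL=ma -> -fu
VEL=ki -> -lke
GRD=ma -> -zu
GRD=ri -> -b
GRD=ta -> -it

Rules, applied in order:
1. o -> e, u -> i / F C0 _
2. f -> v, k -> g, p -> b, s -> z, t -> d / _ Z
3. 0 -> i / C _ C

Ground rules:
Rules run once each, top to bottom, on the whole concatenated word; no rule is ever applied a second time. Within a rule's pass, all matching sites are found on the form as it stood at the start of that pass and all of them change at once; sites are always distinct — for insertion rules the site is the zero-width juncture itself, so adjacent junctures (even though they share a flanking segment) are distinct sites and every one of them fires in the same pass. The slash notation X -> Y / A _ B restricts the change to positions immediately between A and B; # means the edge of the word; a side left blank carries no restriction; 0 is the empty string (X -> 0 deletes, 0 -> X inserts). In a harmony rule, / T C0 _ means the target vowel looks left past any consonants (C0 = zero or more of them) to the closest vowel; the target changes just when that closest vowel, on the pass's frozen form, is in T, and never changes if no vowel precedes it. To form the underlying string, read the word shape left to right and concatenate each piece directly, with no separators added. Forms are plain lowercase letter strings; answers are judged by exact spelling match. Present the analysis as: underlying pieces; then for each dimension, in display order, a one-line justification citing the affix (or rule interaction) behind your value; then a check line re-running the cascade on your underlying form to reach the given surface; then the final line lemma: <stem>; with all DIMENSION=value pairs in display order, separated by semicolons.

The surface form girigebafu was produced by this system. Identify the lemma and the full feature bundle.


underlying: girgo-b-a-fu
SUR=ki - signalled by the affix -a
VEL=ma - signalled by the affix -fu
GRD=ri - signalled by the affix -b
check: girgobafu -> girgebafu -> girgebafu -> girigebafu
lemma: girgo; SUR=ki; VEL=ma; GRD=ri


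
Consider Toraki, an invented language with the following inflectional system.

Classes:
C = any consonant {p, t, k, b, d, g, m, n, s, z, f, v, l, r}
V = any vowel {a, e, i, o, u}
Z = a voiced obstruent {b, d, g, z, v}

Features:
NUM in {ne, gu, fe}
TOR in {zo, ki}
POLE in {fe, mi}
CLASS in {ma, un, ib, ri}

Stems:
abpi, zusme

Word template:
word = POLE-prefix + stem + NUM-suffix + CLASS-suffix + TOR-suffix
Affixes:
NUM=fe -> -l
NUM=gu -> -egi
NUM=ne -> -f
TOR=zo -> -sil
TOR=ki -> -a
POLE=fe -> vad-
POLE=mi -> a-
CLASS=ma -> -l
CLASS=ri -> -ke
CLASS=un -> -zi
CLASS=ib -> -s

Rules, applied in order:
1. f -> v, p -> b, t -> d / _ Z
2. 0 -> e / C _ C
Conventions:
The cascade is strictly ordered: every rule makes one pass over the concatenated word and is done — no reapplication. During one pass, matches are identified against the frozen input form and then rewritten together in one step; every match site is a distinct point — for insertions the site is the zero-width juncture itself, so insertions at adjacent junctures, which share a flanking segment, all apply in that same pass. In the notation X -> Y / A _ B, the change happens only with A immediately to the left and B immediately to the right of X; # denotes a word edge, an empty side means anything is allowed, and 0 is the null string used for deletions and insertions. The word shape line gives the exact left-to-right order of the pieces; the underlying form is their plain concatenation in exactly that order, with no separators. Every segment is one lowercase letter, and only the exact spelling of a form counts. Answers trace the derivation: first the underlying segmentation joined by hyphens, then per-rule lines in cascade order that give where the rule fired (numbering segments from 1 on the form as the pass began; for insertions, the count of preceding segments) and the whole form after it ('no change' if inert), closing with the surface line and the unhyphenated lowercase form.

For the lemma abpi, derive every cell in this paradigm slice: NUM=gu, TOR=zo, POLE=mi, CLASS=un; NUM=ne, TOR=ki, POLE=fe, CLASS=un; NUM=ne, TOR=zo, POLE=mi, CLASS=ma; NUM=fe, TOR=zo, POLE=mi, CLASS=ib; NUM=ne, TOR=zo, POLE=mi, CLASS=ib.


cell NUM=gu, TOR=zo, POLE=mi, CLASS=un:
underlying: a-abpi-egi-zi-sil
1. f -> v, p -> b, t -> d / _ Z: no change
2. 0 -> e / C _ C: inserts after position(s) 3: aabepiegizisil
surface: aabepiegizisil

cell NUM=ne, TOR=ki, POLE=fe, CLASS=un:
underlying: vad-abpi-f-zi-a
1. f -> v, p -> b, t -> d / _ Z: fires at position(s) 8: vadabpivzia
2. 0 -> e / C _ C: inserts after position(s) 5, 8: vadabepivezia
surface: vadabepivezia

cell NUM=ne, TOR=zo, POLE=mi, CLASS=ma:
underlying: a-abpi-f-l-sil
1. f -> v, p -> b, t -> d / _ Z: no change
2. 0 -> e / C _ C: inserts after position(s) 3, 6, 7: aabepifelesil
surface: aabepifelesil

cell NUM=fe, TOR=zo, POLE=mi, CLASS=ib:
underlying: a-abpi-l-s-sil
1. f -> v, p -> b, t -> d / _ Z: no change
2. 0 -> e / C _ C: inserts after position(s) 3, 6, 7: aabepilesesil
surface: aabepilesesil

cell NUM=ne, TOR=zo, POLE=mi, CLASS=ib:
underlying: a-abpi-f-s-sil
1. f -> v, p -> b, t -> d / _ Z: no change
2. 0 -> e / C _ C: inserts after position(s) 3, 6, 7: aabepifesesil
surface: aabepifesesil


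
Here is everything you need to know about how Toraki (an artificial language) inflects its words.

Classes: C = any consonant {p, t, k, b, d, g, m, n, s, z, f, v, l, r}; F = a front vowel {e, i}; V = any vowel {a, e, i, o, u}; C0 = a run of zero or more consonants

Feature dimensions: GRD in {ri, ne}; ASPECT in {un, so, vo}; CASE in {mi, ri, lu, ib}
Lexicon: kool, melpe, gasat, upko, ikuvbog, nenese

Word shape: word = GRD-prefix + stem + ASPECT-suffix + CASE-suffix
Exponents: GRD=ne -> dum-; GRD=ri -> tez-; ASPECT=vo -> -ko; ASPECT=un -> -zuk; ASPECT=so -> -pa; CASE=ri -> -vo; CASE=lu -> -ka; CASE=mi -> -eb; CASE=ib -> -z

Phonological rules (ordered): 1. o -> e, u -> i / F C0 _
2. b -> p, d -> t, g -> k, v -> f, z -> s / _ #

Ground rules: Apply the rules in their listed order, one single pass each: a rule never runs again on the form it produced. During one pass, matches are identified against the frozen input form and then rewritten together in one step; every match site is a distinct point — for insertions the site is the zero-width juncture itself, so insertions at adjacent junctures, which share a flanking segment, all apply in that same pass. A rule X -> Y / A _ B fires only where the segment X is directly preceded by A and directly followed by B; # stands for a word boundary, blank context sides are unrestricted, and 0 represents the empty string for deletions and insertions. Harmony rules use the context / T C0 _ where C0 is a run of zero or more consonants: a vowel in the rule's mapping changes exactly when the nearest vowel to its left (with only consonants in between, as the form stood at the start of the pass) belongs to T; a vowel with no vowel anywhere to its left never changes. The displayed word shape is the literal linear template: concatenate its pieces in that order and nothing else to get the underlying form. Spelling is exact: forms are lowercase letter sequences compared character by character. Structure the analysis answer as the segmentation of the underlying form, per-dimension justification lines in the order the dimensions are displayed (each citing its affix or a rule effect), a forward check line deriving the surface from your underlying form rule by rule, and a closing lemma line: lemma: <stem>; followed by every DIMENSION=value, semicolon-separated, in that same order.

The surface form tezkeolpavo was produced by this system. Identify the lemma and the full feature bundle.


underlying: tez-kool-pa-vo
GRD=ri - signalled by the affix tez-
ASPECT=so - signalled by the affix -pa
CASE=ri - signalled by the affix -vo
check: tezkoolpavo -> tezkeolpavo -> tezkeolpavo
lemma: kool; GRD=ri; ASPECT=so; CASE=ri


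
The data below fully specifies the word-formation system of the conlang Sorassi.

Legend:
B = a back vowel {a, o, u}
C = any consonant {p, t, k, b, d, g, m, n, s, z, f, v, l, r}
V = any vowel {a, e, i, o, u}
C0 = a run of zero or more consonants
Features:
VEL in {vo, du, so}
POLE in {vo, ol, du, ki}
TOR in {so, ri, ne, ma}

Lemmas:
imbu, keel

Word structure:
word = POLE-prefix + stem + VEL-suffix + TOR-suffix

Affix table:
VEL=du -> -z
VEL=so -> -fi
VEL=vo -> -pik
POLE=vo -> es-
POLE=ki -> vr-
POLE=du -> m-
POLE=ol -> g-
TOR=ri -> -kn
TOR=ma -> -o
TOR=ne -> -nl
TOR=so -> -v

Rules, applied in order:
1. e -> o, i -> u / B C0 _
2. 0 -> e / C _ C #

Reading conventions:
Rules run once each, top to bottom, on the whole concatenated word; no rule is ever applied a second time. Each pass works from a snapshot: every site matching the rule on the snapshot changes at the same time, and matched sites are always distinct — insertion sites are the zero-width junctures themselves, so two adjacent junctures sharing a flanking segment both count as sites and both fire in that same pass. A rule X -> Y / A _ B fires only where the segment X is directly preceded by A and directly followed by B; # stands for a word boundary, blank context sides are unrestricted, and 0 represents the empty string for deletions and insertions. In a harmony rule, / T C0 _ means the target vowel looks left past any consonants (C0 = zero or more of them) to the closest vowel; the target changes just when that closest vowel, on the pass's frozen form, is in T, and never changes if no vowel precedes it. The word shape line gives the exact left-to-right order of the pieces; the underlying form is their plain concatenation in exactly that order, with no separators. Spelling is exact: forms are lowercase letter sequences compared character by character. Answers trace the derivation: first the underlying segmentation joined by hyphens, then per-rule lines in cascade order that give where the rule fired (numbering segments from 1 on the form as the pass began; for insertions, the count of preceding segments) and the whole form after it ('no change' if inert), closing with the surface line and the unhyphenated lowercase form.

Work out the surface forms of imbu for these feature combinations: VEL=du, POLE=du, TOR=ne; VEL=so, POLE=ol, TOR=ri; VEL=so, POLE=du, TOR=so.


cell VEL=du, POLE=du, TOR=ne:
underlying: m-imbu-z-nl
1. e -> o, i -> u / B C0 _: no change
2. 0 -> e / C _ C #: inserts after position(s) 7: mimbuznel
surface: mimbuznel

cell VEL=so, POLE=ol, TOR=ri:
underlying: g-imbu-fi-kn
1. e -> o, i -> u / B C0 _: fires at position(s) 7: gimbufukn
2. 0 -> e / C _ C #: inserts after position(s) 8: gimbufuken
surface: gimbufuken

cell VEL=so, POLE=du, TOR=so:
underlying: m-imbu-fi-v
1. e -> o, i -> u / B C0 _: fires at position(s) 7: mimbufuv
2. 0 -> e / C _ C #: no change
surface: mimbufuv


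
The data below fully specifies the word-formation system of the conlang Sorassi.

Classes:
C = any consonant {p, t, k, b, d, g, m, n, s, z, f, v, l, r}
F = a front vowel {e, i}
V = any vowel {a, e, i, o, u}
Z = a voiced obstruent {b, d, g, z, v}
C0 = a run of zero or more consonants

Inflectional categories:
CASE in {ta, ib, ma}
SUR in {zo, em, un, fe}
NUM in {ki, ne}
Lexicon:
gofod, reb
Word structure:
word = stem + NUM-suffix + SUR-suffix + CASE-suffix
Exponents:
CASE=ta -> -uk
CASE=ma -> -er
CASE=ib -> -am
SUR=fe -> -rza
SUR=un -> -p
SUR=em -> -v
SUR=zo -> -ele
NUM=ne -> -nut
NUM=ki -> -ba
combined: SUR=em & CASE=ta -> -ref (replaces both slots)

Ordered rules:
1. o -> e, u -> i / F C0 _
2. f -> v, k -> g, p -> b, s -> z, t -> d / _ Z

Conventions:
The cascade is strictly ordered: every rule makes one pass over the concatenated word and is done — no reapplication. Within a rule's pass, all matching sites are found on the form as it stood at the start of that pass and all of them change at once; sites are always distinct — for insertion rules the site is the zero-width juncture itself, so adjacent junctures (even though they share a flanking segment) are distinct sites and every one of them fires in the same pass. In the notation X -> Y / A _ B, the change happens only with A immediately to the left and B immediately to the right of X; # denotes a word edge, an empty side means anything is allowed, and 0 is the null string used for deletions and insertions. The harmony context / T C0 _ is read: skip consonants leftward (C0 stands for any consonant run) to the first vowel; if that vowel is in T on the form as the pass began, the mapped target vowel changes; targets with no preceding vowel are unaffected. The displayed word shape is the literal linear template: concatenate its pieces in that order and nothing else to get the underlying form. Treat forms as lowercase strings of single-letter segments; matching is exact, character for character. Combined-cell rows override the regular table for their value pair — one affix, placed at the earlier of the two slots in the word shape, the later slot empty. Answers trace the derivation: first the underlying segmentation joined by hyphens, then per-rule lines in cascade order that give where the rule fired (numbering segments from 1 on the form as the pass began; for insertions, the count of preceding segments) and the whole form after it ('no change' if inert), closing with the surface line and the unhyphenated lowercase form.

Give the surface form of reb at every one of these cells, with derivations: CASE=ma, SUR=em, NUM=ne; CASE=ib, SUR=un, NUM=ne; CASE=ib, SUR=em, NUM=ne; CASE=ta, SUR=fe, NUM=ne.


cell CASE=ma, SUR=em, NUM=ne:
underlying: reb-nut-v-er
1. o -> e, u -> i / F C0 _: fires at position(s) 5: rebnitver
2. f -> v, k -> g, p -> b, s -> z, t -> d / _ Z: fires at position(s) 6: rebnidver
surface: rebnidver

cell CASE=ib, SUR=un, NUM=ne:
underlying: reb-nut-p-am
1. o -> e, u -> i / F C0 _: fires at position(s) 5: rebnitpam
2. f -> v, k -> g, p -> b, s -> z, t -> d / _ Z: no change
surface: rebnitpam

cell CASE=ib, SUR=em, NUM=ne:
underlying: reb-nut-v-am
1. o -> e, u -> i / F C0 _: fires at position(s) 5: rebnitvam
2. f -> v, k -> g, p -> b, s -> z, t -> d / _ Z: fires at position(s) 6: rebnidvam
surface: rebnidvam

cell CASE=ta, SUR=fe, NUM=ne:
underlying: reb-nut-rza-uk
1. o -> e, u -> i / F C0 _: fires at position(s) 5: rebnitrzauk
2. f -> v, k -> g, p -> b, s -> z, t -> d / _ Z: no change
surface: rebnitrzauk


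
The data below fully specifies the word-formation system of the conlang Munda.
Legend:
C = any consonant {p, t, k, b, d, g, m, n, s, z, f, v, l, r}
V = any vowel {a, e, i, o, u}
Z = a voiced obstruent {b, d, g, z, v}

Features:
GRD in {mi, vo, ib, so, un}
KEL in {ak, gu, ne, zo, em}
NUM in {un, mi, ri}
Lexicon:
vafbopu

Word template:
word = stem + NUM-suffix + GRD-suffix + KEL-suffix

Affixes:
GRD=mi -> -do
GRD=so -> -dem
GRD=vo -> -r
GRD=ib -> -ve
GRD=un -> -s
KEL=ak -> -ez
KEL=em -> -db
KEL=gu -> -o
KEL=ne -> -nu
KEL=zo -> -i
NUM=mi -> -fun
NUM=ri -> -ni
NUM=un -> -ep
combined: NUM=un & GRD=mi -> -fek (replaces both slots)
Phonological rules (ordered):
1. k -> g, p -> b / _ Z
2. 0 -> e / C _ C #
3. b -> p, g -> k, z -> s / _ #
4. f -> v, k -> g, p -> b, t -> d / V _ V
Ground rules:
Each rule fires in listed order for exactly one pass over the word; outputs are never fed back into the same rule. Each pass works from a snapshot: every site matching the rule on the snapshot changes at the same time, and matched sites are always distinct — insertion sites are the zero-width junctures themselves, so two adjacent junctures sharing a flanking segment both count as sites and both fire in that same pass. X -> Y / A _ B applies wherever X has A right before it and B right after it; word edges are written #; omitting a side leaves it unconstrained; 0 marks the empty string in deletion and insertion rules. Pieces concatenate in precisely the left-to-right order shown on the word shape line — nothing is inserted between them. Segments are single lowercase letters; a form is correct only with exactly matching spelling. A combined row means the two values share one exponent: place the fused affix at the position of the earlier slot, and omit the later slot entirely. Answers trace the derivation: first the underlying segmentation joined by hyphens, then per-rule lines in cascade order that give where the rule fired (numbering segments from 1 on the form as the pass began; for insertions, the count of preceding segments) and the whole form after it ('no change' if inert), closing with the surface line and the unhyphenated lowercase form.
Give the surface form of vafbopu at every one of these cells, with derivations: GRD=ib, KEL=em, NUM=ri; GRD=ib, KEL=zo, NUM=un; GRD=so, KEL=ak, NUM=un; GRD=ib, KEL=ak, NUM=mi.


cell GRD=ib, KEL=em, NUM=ri:
underlying: vafbopu-ni-ve-db
1. k -> g, p -> b / _ Z: no change
2. 0 -> e / C _ C #: inserts after position(s) 12: vafbopunivedeb
3. b -> p, g -> k, z -> s / _ #: fires at position(s) 14: vafbopunivedep
4. f -> v, k -> g, p -> b, t -> d / V _ V: fires at position(s) 6: vafbobunivedep
surface: vafbobunivedep

cell GRD=ib, KEL=zo, NUM=un:
underlying: vafbopu-ep-ve-i
1. k -> g, p -> b / _ Z: fires at position(s) 9: vafbopuebvei
2. 0 -> e / C _ C #: no change
3. b -> p, g -> k, z -> s / _ #: no change
4. f -> v, k -> g, p -> b, t -> d / V _ V: fires at position(s) 6: vafbobuebvei
surface: vafbobuebvei

cell GRD=so, KEL=ak, NUM=un:
underlying: vafbopu-ep-dem-ez
1. k -> g, p -> b / _ Z: fires at position(s) 9: vafbopuebdemez
2. 0 -> e / C _ C #: no change
3. b -> p, g -> k, z -> s / _ #: fires at position(s) 14: vafbopuebdemes
4. f -> v, k -> g, p -> b, t -> d / V _ V: fires at position(s) 6: vafbobuebdemes
surface: vafbobuebdemes

cell GRD=ib, KEL=ak, NUM=mi:
underlying: vafbopu-fun-ve-ez
1. k -> g, p -> b / _ Z: no change
2. 0 -> e / C _ C #: no change
3. b -> p, g -> k, z -> s / _ #: fires at position(s) 14: vafbopufunvees
4. f -> v, k -> g, p -> b, t -> d / V _ V: fires at position(s) 6, 8: vafbobuvunvees
surface: vafbobuvunvees


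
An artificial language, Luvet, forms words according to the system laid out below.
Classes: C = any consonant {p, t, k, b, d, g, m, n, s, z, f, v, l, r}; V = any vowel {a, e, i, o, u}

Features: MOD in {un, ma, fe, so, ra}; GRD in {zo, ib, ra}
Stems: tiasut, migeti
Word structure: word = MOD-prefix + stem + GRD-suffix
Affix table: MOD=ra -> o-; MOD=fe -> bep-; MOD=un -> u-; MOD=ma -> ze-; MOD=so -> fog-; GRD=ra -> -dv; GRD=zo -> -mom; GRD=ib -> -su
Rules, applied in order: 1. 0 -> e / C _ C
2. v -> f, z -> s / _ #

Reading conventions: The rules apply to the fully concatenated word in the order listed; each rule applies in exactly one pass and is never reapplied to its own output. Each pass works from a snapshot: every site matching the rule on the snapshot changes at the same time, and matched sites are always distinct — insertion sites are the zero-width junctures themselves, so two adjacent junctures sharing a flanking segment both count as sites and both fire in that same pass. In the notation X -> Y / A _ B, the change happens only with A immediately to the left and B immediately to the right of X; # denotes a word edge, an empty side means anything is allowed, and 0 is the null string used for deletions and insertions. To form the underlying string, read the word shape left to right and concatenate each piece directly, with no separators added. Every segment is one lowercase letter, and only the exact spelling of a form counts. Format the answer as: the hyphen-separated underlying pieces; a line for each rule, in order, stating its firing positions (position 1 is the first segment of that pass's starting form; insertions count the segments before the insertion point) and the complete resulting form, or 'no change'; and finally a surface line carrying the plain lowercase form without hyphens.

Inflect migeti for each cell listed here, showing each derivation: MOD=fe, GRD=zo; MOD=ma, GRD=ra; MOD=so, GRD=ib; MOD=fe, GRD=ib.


cell MOD=fe, GRD=zo:
underlying: bep-migeti-mom
1. 0 -> e / C _ C: inserts after position(s) 3: bepemigetimom
2. v -> f, z -> s / _ #: no change
surface: bepemigetimom

cell MOD=ma, GRD=ra:
underlying: ze-migeti-dv
1. 0 -> e / C _ C: inserts after position(s) 9: zemigetidev
2. v -> f, z -> s / _ #: fires at position(s) 11: zemigetidef
surface: zemigetidef

cell MOD=so, GRD=ib:
underlying: fog-migeti-su
1. 0 -> e / C _ C: inserts after position(s) 3: fogemigetisu
2. v -> f, z -> s / _ #: no change
surface: fogemigetisu

cell MOD=fe, GRD=ib:
underlying: bep-migeti-su
1. 0 -> e / C _ C: inserts after position(s) 3: bepemigetisu
2. v -> f, z -> s / _ #: no change
surface: bepemigetisu


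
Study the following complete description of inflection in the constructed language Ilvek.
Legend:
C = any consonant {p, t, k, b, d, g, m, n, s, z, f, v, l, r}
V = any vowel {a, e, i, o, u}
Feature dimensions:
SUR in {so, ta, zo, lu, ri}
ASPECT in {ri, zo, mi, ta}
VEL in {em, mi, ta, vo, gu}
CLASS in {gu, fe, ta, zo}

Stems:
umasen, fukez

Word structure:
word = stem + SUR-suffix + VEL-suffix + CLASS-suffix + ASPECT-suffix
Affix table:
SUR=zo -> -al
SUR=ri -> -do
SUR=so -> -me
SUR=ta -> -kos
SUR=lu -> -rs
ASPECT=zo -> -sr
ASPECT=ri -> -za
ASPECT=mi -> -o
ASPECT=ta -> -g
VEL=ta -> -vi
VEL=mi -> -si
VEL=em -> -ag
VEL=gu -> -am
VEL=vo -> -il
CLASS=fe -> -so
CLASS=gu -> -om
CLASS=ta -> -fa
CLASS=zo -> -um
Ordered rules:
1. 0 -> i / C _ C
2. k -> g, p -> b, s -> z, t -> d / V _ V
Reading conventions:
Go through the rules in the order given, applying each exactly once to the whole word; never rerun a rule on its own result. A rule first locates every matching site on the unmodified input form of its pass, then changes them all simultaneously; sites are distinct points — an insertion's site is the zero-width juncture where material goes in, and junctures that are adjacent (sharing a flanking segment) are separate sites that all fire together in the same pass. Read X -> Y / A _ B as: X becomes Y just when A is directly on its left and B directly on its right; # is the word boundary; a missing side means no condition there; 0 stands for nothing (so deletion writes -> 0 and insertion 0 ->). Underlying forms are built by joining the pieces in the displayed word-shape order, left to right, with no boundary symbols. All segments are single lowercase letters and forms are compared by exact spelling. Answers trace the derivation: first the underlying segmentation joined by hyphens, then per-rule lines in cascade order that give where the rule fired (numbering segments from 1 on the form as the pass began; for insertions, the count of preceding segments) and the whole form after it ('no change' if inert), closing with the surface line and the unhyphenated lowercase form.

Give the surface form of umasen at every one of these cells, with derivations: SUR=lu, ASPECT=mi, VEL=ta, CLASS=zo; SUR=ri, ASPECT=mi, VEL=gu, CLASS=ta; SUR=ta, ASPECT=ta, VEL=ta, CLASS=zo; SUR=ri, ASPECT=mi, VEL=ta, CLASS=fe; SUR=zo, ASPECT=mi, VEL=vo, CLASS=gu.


cell SUR=lu, ASPECT=mi, VEL=ta, CLASS=zo:
underlying: umasen-rs-vi-um-o
1. 0 -> i / C _ C: inserts after position(s) 6, 7, 8: umasenirisiviumo
2. k -> g, p -> b, s -> z, t -> d / V _ V: fires at position(s) 4, 10: umazeniriziviumo
surface: umazeniriziviumo

cell SUR=ri, ASPECT=mi, VEL=gu, CLASS=ta:
underlying: umasen-do-am-fa-o
1. 0 -> i / C _ C: inserts after position(s) 6, 10: umasenidoamifao
2. k -> g, p -> b, s -> z, t -> d / V _ V: fires at position(s) 4: umazenidoamifao
surface: umazenidoamifao

cell SUR=ta, ASPECT=ta, VEL=ta, CLASS=zo:
underlying: umasen-kos-vi-um-g
1. 0 -> i / C _ C: inserts after position(s) 6, 9, 13: umasenikosiviumig
2. k -> g, p -> b, s -> z, t -> d / V _ V: fires at position(s) 4, 8, 10: umazenigoziviumig
surface: umazenigoziviumig

cell SUR=ri, ASPECT=mi, VEL=ta, CLASS=fe:
underlying: umasen-do-vi-so-o
1. 0 -> i / C _ C: inserts after position(s) 6: umasenidovisoo
2. k -> g, p -> b, s -> z, t -> d / V _ V: fires at position(s) 4, 12: umazenidovizoo
surface: umazenidovizoo

cell SUR=zo, ASPECT=mi, VEL=vo, CLASS=gu:
underlying: umasen-al-il-om-o
1. 0 -> i / C _ C: no change
2. k -> g, p -> b, s -> z, t -> d / V _ V: fires at position(s) 4: umazenalilomo
surface: umazenalilomo
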